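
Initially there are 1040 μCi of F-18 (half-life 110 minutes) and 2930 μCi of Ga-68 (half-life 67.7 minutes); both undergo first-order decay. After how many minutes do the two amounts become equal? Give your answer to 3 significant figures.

Set 1040·(1/2)^(t/110) = 2930·(1/2)^(t/67.7).
Taking log₂: log₂(1040/2930) = t·(1/110 − 1/67.7).
log₂(0.35495) = -1.4943; 1/110 − 1/67.7 = -0.0056801.
t = -1.4943 / -0.0056801 ≈ 263.08 minutes.

263 minutes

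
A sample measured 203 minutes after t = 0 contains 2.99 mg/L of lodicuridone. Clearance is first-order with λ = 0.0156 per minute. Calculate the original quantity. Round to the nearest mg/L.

t½ = ln 2 / λ = 0.69315 / 0.0156 ≈ 44.433 minutes.
Number of half-lives elapsed: n = 203/44.433 ≈ 4.5687.
A₀ = A × 2^n = 2.99 × 2^4.5687 = 2.99 × 23.731 ≈ 70.957 mg/L.

71 mg/L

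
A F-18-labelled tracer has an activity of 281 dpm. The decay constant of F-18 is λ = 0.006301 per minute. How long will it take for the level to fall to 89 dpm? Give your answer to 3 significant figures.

t½ = ln 2 / λ = 0.69315 / 0.006301 ≈ 110.01 minutes.
Fraction remaining = 89/281 ≈ 0.31673.
n = log₂(281/89) = ln(3.1573)/ln 2 ≈ 1.6587 half-lives.
t = n × t½ = 1.6587 × 110.01 ≈ 182.47 minutes.

182 minutes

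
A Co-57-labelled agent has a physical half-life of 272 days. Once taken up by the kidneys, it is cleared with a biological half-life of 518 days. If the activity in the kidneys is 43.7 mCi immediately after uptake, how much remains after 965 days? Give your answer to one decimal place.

1/t_eff = 1/t_phys + 1/t_biol = 1/272 + 1/518 = 0.005607 per day.
t_eff = 272 × 518 / (272 + 518) ≈ 178.35 days.
Remaining = 43.7 × (1/2)^(965/178.35) = 43.7 × (1/2)^5.4107 ≈ 1.0273 mCi.

1.0 mCi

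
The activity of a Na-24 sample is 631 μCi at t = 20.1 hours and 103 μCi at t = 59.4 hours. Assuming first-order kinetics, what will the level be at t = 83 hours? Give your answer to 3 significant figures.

Over Δt = 59.4 − 20.1 = 39.3 hours, the level fell by a factor of 631/103 ≈ 6.1262.
n = log₂(6.1262) ≈ 2.615 half-lives, so t½ = 39.3/2.615 ≈ 15.029 hours.
From t = 59.4 to t = 83: 103 × (1/2)^((83−59.4)/15.029) ≈ 34.683 μCi.

34.7 μCi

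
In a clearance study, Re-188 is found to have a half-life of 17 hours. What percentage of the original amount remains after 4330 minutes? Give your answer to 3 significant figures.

4330 minutes = 72.1667 hours.
n = 72.1667/17 ≈ 4.2451 half-lives.
Fraction remaining = (1/2)^4.2451 ≈ 0.052735, i.e. 5.2735%.

5.27%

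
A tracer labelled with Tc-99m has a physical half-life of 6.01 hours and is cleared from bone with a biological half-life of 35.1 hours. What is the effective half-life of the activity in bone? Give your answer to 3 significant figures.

1/t_eff = 1/t_phys + 1/t_biol = 1/6.01 + 1/35.1 = 0.19488 per hour.
t_eff = 6.01 × 35.1 / (6.01 + 35.1) ≈ 5.1314 hours.

5.13 hours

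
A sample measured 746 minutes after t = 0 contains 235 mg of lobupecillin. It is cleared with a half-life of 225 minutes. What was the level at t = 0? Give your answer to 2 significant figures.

Number of half-lives elapsed: n = 746/225 ≈ 3.3156.
A₀ = A × 2^n = 235 × 2^3.3156 = 235 × 9.9559 ≈ 2339.6 mg.

2300 mg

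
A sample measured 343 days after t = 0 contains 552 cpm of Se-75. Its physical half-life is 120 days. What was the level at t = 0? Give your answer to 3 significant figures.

Number of half-lives elapsed: n = 343/120 ≈ 2.8583.
A₀ = A × 2^n = 552 × 2^2.8583 = 552 × 7.2518 ≈ 4003 cpm.

4000 cpm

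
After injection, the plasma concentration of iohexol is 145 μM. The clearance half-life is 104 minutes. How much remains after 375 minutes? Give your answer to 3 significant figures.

Number of half-lives: n = 375/104 ≈ 3.6058.
Remaining = 145 × (1/2)^3.6058 = 145 × 0.08214 ≈ 11.91 μM.

11.9 μM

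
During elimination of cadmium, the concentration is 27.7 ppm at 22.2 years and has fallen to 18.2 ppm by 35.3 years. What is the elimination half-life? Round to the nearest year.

Over Δt = 35.3 − 22.2 = 13.1 years, the level fell by a factor of 27.7/18.2 ≈ 1.522.
n = log₂(1.522) ≈ 0.60595 half-lives, so t½ = 13.1/0.60595 ≈ 21.619 years.

22 years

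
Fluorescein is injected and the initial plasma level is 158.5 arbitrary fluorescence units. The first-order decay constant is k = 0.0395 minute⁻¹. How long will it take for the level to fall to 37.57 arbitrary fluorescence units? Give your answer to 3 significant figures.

36.4 minutes

t½ = ln 2 / k = 0.69315 / 0.0395 ≈ 17.548 minutes.
Fraction remaining = 37.57/158.5 ≈ 0.23703.
n = log₂(158.5/37.57) = ln(4.2188)/ln 2 ≈ 2.0768 half-lives.
t = n × t½ = 2.0768 × 17.548 ≈ 36.444 minutes.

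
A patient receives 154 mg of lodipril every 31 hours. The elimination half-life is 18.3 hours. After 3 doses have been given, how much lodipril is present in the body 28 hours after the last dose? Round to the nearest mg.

75 mg

The 3 doses were given 90, 59, 28 hours ago.
Total = 154·(1/2)^(90/18.3) + 154·(1/2)^(59/18.3) + 154·(1/2)^(28/18.3)
      = 5.0938 + 16.481 + 53.325 ≈ 74.9 mg.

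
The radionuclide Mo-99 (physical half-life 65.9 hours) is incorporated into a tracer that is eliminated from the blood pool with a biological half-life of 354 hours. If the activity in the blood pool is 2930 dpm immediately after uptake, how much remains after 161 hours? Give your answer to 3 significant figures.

393 dpm

1/t_eff = 1/t_phys + 1/t_biol = 1/65.9 + 1/354 = 0.017999 per hour.
t_eff = 65.9 × 354 / (65.9 + 354) ≈ 55.558 hours.
Remaining = 2930 × (1/2)^(161/55.558) = 2930 × (1/2)^2.8979 ≈ 393.11 dpm.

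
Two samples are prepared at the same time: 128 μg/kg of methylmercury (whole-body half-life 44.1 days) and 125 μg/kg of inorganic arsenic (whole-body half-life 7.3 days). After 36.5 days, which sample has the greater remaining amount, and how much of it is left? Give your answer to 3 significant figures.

methylmercury, 72.1 μg/kg

methylmercury: 128 × (1/2)^0.82766 ≈ 72.12 μg/kg.
inorganic arsenic: 125 × (1/2)^5 ≈ 3.9062 μg/kg.
Methylmercury has more remaining, at ≈ 72.12 μg/kg.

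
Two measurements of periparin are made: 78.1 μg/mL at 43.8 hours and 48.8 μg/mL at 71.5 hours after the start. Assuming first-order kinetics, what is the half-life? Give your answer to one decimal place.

40.8 hours

Over Δt = 71.5 − 43.8 = 27.7 hours, the level fell by a factor of 78.1/48.8 ≈ 1.6004.
n = log₂(1.6004) ≈ 0.67844 half-lives, so t½ = 27.7/0.67844 ≈ 40.829 hours.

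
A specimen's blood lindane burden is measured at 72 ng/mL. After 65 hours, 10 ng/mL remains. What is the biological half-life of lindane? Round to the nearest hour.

23 hours

A/A₀ = 10/72 ≈ 0.13889.
n = log₂(7.2) ≈ 2.848 half-lives elapsed in 65 hours.
t½ = 65/2.848 ≈ 22.823 hours.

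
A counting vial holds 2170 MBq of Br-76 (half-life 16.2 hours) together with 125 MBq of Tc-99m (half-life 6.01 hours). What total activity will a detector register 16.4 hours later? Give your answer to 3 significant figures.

Br-76: 2170 × (1/2)^(16.4/16.2) = 2170 × (1/2)^1.0123 ≈ 1075.8 MBq.
Tc-99m: 125 × (1/2)^(16.4/6.01) = 125 × (1/2)^2.7288 ≈ 18.857 MBq.
Total = 1075.8 + 18.857 ≈ 1094.6 MBq.

1090 MBq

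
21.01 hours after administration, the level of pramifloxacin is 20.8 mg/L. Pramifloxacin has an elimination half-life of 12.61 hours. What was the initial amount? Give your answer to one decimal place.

66.0 mg/L

Number of half-lives elapsed: n = 21.01/12.61 ≈ 1.6661.
A₀ = A × 2^n = 20.8 × 2^1.6661 = 20.8 × 3.1736 ≈ 66.012 mg/L.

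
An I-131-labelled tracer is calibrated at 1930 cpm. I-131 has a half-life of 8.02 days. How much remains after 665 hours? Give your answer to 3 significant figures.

176 cpm

Convert the elapsed time: 665 hours = 27.7083 days.
Number of half-lives: n = 27.7083/8.02 ≈ 3.4549.
Remaining = 1930 × (1/2)^3.4549 = 1930 × 0.091195 ≈ 176.01 cpm.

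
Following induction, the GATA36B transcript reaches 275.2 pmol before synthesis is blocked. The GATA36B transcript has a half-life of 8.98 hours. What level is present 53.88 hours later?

4.3 pmol

Elapsed time is 6 half-lives (53.88/8.98).
Each half-life halves the amount: 275.2 × (1/2)^6 = 275.2/64 = 4.3 pmol.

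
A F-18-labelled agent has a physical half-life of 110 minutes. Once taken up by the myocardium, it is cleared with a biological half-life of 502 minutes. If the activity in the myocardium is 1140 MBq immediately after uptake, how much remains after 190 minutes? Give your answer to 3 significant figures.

1/t_eff = 1/t_phys + 1/t_biol = 1/110 + 1/502 = 0.011083 per minute.
t_eff = 110 × 502 / (110 + 502) ≈ 90.229 minutes.
Remaining = 1140 × (1/2)^(190/90.229) = 1140 × (1/2)^2.1058 ≈ 264.86 MBq.

265 MBq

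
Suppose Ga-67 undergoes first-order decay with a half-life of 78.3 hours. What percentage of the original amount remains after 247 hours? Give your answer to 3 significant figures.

n = 247/78.3 ≈ 3.1545 half-lives.
Fraction remaining = (1/2)^3.1545 ≈ 0.1123, i.e. 11.23%.

11.2%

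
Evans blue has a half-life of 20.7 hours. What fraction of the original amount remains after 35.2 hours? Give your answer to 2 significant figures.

n = 35.2/20.7 ≈ 1.7005 half-lives.
Fraction remaining = (1/2)^1.7005 ≈ 0.30768.

0.31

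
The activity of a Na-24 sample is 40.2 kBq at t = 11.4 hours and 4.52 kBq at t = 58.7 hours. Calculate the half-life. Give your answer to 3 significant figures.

15.0 hours

Over Δt = 58.7 − 11.4 = 47.3 hours, the level fell by a factor of 40.2/4.52 ≈ 8.8938.
n = log₂(8.8938) ≈ 3.1528 half-lives, so t½ = 47.3/3.1528 ≈ 15.003 hours.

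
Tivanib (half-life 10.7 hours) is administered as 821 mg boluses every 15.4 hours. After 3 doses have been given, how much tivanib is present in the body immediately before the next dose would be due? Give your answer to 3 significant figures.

456 mg

The 3 doses were given 46.2, 30.8, 15.4 hours ago.
Total = 821·(1/2)^(46.2/10.7) + 821·(1/2)^(30.8/10.7) + 821·(1/2)^(15.4/10.7)
      = 41.169 + 111.64 + 302.75 ≈ 455.56 mg.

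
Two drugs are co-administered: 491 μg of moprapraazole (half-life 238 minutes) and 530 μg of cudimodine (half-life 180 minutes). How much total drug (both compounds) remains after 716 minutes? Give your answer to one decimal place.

94.7 μg

moprapraazole: 491 × (1/2)^(716/238) = 491 × (1/2)^3.0084 ≈ 61.019 μg.
cudimodine: 530 × (1/2)^(716/180) = 530 × (1/2)^3.9778 ≈ 33.639 μg.
Total = 61.019 + 33.639 ≈ 94.658 μg.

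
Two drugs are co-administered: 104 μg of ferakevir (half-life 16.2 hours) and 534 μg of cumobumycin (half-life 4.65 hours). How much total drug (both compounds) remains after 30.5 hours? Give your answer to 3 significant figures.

ferakevir: 104 × (1/2)^(30.5/16.2) = 104 × (1/2)^1.8827 ≈ 28.202 μg.
cumobumycin: 534 × (1/2)^(30.5/4.65) = 534 × (1/2)^6.5591 ≈ 5.663 μg.
Total = 28.202 + 5.663 ≈ 33.865 μg.

33.9 μg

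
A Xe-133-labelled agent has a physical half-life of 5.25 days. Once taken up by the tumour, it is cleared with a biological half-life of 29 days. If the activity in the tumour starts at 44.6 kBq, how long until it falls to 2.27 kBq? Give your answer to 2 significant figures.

1/t_eff = 1/t_phys + 1/t_biol = 1/5.25 + 1/29 = 0.22496 per day.
t_eff = 5.25 × 29 / (5.25 + 29) ≈ 4.4453 days.
n = log₂(44.6/2.27) ≈ 4.2963; t = 4.2963 × 4.4453 ≈ 19.098 days.

19 days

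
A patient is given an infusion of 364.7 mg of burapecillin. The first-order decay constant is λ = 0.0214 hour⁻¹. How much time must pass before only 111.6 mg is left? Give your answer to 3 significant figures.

t½ = ln 2 / λ = 0.69315 / 0.0214 ≈ 32.39 hours.
Fraction remaining = 111.6/364.7 ≈ 0.306.
n = log₂(364.7/111.6) = ln(3.2679)/ln 2 ≈ 1.7084 half-lives.
t = n × t½ = 1.7084 × 32.39 ≈ 55.334 hours.

55.3 hours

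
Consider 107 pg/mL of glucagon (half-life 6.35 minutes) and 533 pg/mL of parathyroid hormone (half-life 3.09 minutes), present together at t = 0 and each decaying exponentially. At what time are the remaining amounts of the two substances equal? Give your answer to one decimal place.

Set 107·(1/2)^(t/6.35) = 533·(1/2)^(t/3.09).
Taking log₂: log₂(107/533) = t·(1/6.35 − 1/3.09).
log₂(0.20075) = -2.3165; 1/6.35 − 1/3.09 = -0.16614.
t = -2.3165 / -0.16614 ≈ 13.943 minutes.

13.9 minutes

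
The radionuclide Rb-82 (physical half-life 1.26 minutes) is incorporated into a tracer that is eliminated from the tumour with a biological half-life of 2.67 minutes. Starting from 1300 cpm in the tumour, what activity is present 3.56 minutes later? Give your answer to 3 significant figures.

72.8 cpm

1/t_eff = 1/t_phys + 1/t_biol = 1/1.26 + 1/2.67 = 1.1682 per minute.
t_eff = 1.26 × 2.67 / (1.26 + 2.67) ≈ 0.85603 minutes.
Remaining = 1300 × (1/2)^(3.56/0.85603) = 1300 × (1/2)^4.1587 ≈ 72.785 cpm.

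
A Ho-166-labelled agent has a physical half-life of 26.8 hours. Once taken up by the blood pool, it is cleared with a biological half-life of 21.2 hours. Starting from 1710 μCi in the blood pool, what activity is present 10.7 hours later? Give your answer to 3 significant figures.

1/t_eff = 1/t_phys + 1/t_biol = 1/26.8 + 1/21.2 = 0.084483 per hour.
t_eff = 26.8 × 21.2 / (26.8 + 21.2) ≈ 11.837 hours.
Remaining = 1710 × (1/2)^(10.7/11.837) = 1710 × (1/2)^0.90397 ≈ 913.85 μCi.

914 μCi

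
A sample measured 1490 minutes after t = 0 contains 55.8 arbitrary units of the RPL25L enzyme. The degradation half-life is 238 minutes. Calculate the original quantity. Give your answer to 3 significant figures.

Number of half-lives elapsed: n = 1490/238 ≈ 6.2605.
A₀ = A × 2^n = 55.8 × 2^6.2605 = 55.8 × 76.665 ≈ 4277.9 arbitrary units.

4280 arbitrary units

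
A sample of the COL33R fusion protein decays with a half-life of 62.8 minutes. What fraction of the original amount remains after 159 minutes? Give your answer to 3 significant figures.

0.173

n = 159/62.8 ≈ 2.5318 half-lives.
Fraction remaining = (1/2)^2.5318 ≈ 0.17292.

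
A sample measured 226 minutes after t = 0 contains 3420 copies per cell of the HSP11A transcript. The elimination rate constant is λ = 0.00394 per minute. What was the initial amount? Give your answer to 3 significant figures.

t½ = ln 2 / λ = 0.69315 / 0.00394 ≈ 175.93 minutes.
Number of half-lives elapsed: n = 226/175.93 ≈ 1.2846.
A₀ = A × 2^n = 3420 × 2^1.2846 = 3420 × 2.4362 ≈ 8331.8 copies per cell.

8330 copies per cell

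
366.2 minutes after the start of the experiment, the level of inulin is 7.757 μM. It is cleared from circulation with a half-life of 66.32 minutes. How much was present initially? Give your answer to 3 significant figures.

356 μM

Number of half-lives elapsed: n = 366.2/66.32 ≈ 5.5217.
A₀ = A × 2^n = 7.757 × 2^5.5217 = 7.757 × 45.941 ≈ 356.36 μM.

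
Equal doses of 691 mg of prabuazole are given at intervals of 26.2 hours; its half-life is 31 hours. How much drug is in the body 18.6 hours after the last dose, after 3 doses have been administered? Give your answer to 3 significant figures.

851 mg

The 3 doses were given 71, 44.8, 18.6 hours ago.
Total = 691·(1/2)^(71/31) + 691·(1/2)^(44.8/31) + 691·(1/2)^(18.6/31)
      = 141.26 + 253.77 + 455.89 ≈ 850.92 mg.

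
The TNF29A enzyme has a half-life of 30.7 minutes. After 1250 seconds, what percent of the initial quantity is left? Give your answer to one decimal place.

62.5%

1250 seconds = 20.8333 minutes.
n = 20.8333/30.7 ≈ 0.67861 half-lives.
Fraction remaining = (1/2)^0.67861 ≈ 0.62477, i.e. 62.477%.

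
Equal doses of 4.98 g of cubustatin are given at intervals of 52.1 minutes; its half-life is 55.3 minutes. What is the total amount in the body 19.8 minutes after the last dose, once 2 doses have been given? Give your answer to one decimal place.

5.9 g

The 2 doses were given 71.9, 19.8 minutes ago.
Total = 4.98·(1/2)^(71.9/55.3) + 4.98·(1/2)^(19.8/55.3)
      = 2.0223 + 3.8855 ≈ 5.9078 g.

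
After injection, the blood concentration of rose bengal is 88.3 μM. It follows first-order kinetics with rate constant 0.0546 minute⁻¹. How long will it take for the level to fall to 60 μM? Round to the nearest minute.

t½ = ln 2 / k = 0.69315 / 0.0546 ≈ 12.695 minutes.
Fraction remaining = 60/88.3 ≈ 0.6795.
n = log₂(88.3/60) = ln(1.4717)/ln 2 ≈ 0.55745 half-lives.
t = n × t½ = 0.55745 × 12.695 ≈ 7.0768 minutes.

7 minutes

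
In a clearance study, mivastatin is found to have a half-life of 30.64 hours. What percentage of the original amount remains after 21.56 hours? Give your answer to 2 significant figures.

61%

n = 21.56/30.64 ≈ 0.70366 half-lives.
Fraction remaining = (1/2)^0.70366 ≈ 0.61401, i.e. 61.401%.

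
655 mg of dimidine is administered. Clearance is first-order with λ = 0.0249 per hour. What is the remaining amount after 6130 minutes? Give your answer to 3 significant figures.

51.5 mg

t½ = ln 2 / λ = 0.69315 / 0.0249 ≈ 27.837 hours.
Convert the elapsed time: 6130 minutes = 102.167 hours.
Number of half-lives: n = 102.167/27.837 ≈ 3.6701.
Remaining = 655 × (1/2)^3.6701 = 655 × 0.078555 ≈ 51.454 mg.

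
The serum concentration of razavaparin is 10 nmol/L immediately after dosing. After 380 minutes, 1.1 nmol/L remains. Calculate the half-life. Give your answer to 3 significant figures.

119 minutes

A/A₀ = 1.1/10 ≈ 0.11.
n = log₂(9.0909) ≈ 3.1844 half-lives elapsed in 380 minutes.
t½ = 380/3.1844 ≈ 119.33 minutes.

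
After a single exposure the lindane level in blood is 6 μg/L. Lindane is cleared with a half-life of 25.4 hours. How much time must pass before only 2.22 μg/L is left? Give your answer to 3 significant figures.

Fraction remaining = 2.22/6 ≈ 0.37.
n = log₂(6/2.22) = ln(2.7027)/ln 2 ≈ 1.4344 half-lives.
t = n × t½ = 1.4344 × 25.4 ≈ 36.434 hours.

36.4 hours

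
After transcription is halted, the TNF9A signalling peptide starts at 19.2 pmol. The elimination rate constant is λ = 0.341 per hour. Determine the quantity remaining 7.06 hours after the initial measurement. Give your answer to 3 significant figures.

1.73 pmol

t½ = ln 2 / λ = 0.69315 / 0.341 ≈ 2.0327 hours.
Number of half-lives: n = 7.06/2.0327 ≈ 3.4732.
Remaining = 19.2 × (1/2)^3.4732 = 19.2 × 0.090044 ≈ 1.7288 pmol.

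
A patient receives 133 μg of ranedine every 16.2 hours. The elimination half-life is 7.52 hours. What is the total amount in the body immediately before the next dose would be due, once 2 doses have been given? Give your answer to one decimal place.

The 2 doses were given 32.4, 16.2 hours ago.
Total = 133·(1/2)^(32.4/7.52) + 133·(1/2)^(16.2/7.52)
      = 6.7121 + 29.878 ≈ 36.59 μg.

36.6 μg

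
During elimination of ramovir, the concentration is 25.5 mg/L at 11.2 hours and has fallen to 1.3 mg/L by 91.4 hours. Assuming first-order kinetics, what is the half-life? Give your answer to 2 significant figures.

Over Δt = 91.4 − 11.2 = 80.2 hours, the level fell by a factor of 25.5/1.3 ≈ 19.615.
n = log₂(19.615) ≈ 4.2939 half-lives, so t½ = 80.2/4.2939 ≈ 18.678 hours.

19 hours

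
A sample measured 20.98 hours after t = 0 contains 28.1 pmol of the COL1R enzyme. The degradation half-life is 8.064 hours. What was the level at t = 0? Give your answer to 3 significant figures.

171 pmol

Number of half-lives elapsed: n = 20.98/8.064 ≈ 2.6017.
A₀ = A × 2^n = 28.1 × 2^2.6017 = 28.1 × 6.07 ≈ 170.57 pmol.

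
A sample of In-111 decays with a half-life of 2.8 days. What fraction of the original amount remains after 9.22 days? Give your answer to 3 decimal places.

0.102

n = 9.22/2.8 ≈ 3.2929 half-lives.
Fraction remaining = (1/2)^3.2929 ≈ 0.10204.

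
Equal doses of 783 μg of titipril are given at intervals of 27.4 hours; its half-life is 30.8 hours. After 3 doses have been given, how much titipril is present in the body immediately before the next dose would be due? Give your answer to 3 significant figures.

774 μg

The 3 doses were given 82.2, 54.8, 27.4 hours ago.
Total = 783·(1/2)^(82.2/30.8) + 783·(1/2)^(54.8/30.8) + 783·(1/2)^(27.4/30.8)
      = 123.13 + 228.12 + 422.63 ≈ 773.88 μg.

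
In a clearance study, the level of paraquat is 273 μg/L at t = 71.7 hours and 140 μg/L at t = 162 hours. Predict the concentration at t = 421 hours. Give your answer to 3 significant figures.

20.6 μg/L

Over Δt = 162 − 71.7 = 90.3 hours, the level fell by a factor of 273/140 ≈ 1.95.
n = log₂(1.95) ≈ 0.96347 half-lives, so t½ = 90.3/0.96347 ≈ 93.723 hours.
From t = 162 to t = 421: 140 × (1/2)^((421−162)/93.723) ≈ 20.618 μg/L.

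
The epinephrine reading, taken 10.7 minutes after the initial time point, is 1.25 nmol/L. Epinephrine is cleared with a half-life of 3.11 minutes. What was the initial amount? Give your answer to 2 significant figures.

Number of half-lives elapsed: n = 10.7/3.11 ≈ 3.4405.
A₀ = A × 2^n = 1.25 × 2^3.4405 = 1.25 × 10.857 ≈ 13.571 nmol/L.

14 nmol/L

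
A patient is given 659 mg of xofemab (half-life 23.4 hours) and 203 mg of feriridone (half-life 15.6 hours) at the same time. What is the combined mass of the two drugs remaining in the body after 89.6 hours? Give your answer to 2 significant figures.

50 mg

xofemab: 659 × (1/2)^(89.6/23.4) = 659 × (1/2)^3.8291 ≈ 46.369 mg.
feriridone: 203 × (1/2)^(89.6/15.6) = 203 × (1/2)^5.7436 ≈ 3.7888 mg.
Total = 46.369 + 3.7888 ≈ 50.157 mg.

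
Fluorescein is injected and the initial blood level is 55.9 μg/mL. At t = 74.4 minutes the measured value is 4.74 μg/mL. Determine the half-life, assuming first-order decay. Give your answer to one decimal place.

20.9 minutes

A/A₀ = 4.74/55.9 ≈ 0.084794.
n = log₂(11.793) ≈ 3.5599 half-lives elapsed in 74.4 minutes.
t½ = 74.4/3.5599 ≈ 20.9 minutes.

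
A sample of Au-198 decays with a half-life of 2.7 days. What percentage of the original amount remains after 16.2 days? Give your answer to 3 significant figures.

1.56%

n = 16.2/2.7 ≈ 6 half-lives.
Fraction remaining = (1/2)^6 ≈ 0.015625, i.e. 1.5625%.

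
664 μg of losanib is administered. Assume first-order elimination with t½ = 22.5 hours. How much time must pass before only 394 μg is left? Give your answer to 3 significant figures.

16.9 hours

Fraction remaining = 394/664 ≈ 0.59337.
n = log₂(664/394) = ln(1.6853)/ln 2 ≈ 0.75299 half-lives.
t = n × t½ = 0.75299 × 22.5 ≈ 16.942 hours.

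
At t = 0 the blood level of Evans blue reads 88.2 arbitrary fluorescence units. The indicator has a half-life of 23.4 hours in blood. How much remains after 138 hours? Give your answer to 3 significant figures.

1.48 arbitrary fluorescence units

Number of half-lives: n = 138/23.4 ≈ 5.8974.
Remaining = 88.2 × (1/2)^5.8974 = 88.2 × 0.016776 ≈ 1.4797 arbitrary fluorescence units.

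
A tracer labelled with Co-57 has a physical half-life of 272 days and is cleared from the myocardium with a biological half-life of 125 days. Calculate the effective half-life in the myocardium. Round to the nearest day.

1/t_eff = 1/t_phys + 1/t_biol = 1/272 + 1/125 = 0.011676 per day.
t_eff = 272 × 125 / (272 + 125) ≈ 85.642 days.

86 days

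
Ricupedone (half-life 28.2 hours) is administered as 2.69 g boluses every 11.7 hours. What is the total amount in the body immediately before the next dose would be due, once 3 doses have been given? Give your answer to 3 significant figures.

4.67 g

The 3 doses were given 35.1, 23.4, 11.7 hours ago.
Total = 2.69·(1/2)^(35.1/28.2) + 2.69·(1/2)^(23.4/28.2) + 2.69·(1/2)^(11.7/28.2)
      = 1.1352 + 1.5134 + 2.0177 ≈ 4.6663 g.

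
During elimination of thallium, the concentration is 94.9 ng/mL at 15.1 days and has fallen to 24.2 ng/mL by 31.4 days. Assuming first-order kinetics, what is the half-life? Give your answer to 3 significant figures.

Over Δt = 31.4 − 15.1 = 16.3 days, the level fell by a factor of 94.9/24.2 ≈ 3.9215.
n = log₂(3.9215) ≈ 1.9714 half-lives, so t½ = 16.3/1.9714 ≈ 8.2682 days.

8.27 days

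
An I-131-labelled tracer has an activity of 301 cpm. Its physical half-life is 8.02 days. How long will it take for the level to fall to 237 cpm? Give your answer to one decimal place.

2.8 days

Fraction remaining = 237/301 ≈ 0.78738.
n = log₂(301/237) = ln(1.27)/ln 2 ≈ 0.34488 half-lives.
t = n × t½ = 0.34488 × 8.02 ≈ 2.7659 days.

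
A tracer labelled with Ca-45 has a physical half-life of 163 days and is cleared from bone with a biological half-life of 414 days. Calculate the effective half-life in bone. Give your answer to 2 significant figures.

1/t_eff = 1/t_phys + 1/t_biol = 1/163 + 1/414 = 0.0085504 per day.
t_eff = 163 × 414 / (163 + 414) ≈ 116.95 days.

120 days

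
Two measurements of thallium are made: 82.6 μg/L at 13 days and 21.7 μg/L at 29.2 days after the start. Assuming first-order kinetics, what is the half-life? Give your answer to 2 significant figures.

Over Δt = 29.2 − 13 = 16.2 days, the level fell by a factor of 82.6/21.7 ≈ 3.8065.
n = log₂(3.8065) ≈ 1.9284 half-lives, so t½ = 16.2/1.9284 ≈ 8.4005 days.

8.4 days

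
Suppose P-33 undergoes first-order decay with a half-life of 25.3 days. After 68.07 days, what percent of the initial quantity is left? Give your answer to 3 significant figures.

n = 68.07/25.3 ≈ 2.6905 half-lives.
Fraction remaining = (1/2)^2.6905 ≈ 0.15491, i.e. 15.491%.

15.5%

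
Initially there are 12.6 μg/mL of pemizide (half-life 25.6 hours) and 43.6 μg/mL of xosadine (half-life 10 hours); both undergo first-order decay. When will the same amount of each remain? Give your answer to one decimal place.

29.4 hours

Set 12.6·(1/2)^(t/25.6) = 43.6·(1/2)^(t/10).
Taking log₂: log₂(12.6/43.6) = t·(1/25.6 − 1/10).
log₂(0.28899) = -1.7909; 1/25.6 − 1/10 = -0.060938.
t = -1.7909 / -0.060938 ≈ 29.389 hours.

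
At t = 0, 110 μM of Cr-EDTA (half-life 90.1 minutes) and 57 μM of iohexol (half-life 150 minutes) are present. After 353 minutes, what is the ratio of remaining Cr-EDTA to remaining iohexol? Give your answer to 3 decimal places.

0.652

Cr-EDTA: 110 × (1/2)^(353/90.1) = 110 × (1/2)^3.9179 ≈ 7.2777 μM.
iohexol: 57 × (1/2)^(353/150) = 57 × (1/2)^2.3533 ≈ 11.155 μM.
Ratio ≈ 7.2777 / 11.155 ≈ 0.65245.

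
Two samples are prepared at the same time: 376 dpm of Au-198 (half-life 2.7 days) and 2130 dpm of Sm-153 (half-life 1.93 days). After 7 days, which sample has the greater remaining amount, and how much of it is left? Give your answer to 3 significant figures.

Au-198: 376 × (1/2)^2.5926 ≈ 62.336 dpm.
Sm-153: 2130 × (1/2)^3.6269 ≈ 172.41 dpm.
Sm-153 has more remaining, at ≈ 172.41 dpm.

Sm-153, 172 dpm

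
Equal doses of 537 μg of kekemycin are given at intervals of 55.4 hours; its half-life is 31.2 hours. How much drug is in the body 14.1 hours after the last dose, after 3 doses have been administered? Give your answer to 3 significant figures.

541 μg

The 3 doses were given 124.9, 69.5, 14.1 hours ago.
Total = 537·(1/2)^(124.9/31.2) + 537·(1/2)^(69.5/31.2) + 537·(1/2)^(14.1/31.2)
      = 33.488 + 114.66 + 392.58 ≈ 540.73 μg.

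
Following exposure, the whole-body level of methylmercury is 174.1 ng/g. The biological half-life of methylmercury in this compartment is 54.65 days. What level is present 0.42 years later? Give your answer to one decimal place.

Convert the elapsed time: 0.42 years = 153.3 days.
Number of half-lives: n = 153.3/54.65 ≈ 2.8051.
Remaining = 174.1 × (1/2)^2.8051 = 174.1 × 0.14308 ≈ 24.91 ng/g.

24.9 ng/g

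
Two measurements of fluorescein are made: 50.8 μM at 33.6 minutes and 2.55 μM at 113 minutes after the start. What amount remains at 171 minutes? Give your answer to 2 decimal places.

0.29 μM

Over Δt = 113 − 33.6 = 79.4 minutes, the level fell by a factor of 50.8/2.55 ≈ 19.922.
n = log₂(19.922) ≈ 4.3163 half-lives, so t½ = 79.4/4.3163 ≈ 18.396 minutes.
From t = 113 to t = 171: 2.55 × (1/2)^((171−113)/18.396) ≈ 0.28669 μM.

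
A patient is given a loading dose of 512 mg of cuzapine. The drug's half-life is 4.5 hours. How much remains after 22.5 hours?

16 mg

Elapsed time is 5 half-lives (22.5/4.5).
Each half-life halves the amount: 512 × (1/2)^5 = 512/32 = 16 mg.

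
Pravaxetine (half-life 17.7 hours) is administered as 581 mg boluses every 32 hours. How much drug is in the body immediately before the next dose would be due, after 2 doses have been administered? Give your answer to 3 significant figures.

213 mg

The 2 doses were given 64, 32 hours ago.
Total = 581·(1/2)^(64/17.7) + 581·(1/2)^(32/17.7)
      = 47.392 + 165.94 ≈ 213.33 mg.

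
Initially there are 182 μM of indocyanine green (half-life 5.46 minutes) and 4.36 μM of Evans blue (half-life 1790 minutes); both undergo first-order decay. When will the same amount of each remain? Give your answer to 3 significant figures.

29.5 minutes

Set 182·(1/2)^(t/5.46) = 4.36·(1/2)^(t/1790).
Taking log₂: log₂(182/4.36) = t·(1/5.46 − 1/1790).
log₂(41.743) = 5.3835; 1/5.46 − 1/1790 = 0.18259.
t = 5.3835 / 0.18259 ≈ 29.484 minutes.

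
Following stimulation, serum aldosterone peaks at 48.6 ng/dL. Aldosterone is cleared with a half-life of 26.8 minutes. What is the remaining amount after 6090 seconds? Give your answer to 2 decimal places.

Convert the elapsed time: 6090 seconds = 101.5 minutes.
Number of half-lives: n = 101.5/26.8 ≈ 3.7873.
Remaining = 48.6 × (1/2)^3.7873 = 48.6 × 0.072428 ≈ 3.52 ng/dL.

3.52 ng/dL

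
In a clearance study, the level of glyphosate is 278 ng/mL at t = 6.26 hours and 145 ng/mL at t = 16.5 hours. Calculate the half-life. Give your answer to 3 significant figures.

Over Δt = 16.5 − 6.26 = 10.24 hours, the level fell by a factor of 278/145 ≈ 1.9172.
n = log₂(1.9172) ≈ 0.93903 half-lives, so t½ = 10.24/0.93903 ≈ 10.905 hours.

10.9 hours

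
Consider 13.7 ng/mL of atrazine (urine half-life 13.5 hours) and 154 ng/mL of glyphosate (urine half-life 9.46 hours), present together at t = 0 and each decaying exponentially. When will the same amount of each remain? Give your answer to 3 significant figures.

110 hours

Set 13.7·(1/2)^(t/13.5) = 154·(1/2)^(t/9.46).
Taking log₂: log₂(13.7/154) = t·(1/13.5 − 1/9.46).
log₂(0.088961) = -3.4907; 1/13.5 − 1/9.46 = -0.031634.
t = -3.4907 / -0.031634 ≈ 110.35 hours.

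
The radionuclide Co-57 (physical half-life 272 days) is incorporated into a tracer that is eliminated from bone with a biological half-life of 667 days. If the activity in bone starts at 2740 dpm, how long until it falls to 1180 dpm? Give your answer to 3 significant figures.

1/t_eff = 1/t_phys + 1/t_biol = 1/272 + 1/667 = 0.0051757 per day.
t_eff = 272 × 667 / (272 + 667) ≈ 193.21 days.
n = log₂(2740/1180) ≈ 1.2154; t = 1.2154 × 193.21 ≈ 234.83 days.

235 days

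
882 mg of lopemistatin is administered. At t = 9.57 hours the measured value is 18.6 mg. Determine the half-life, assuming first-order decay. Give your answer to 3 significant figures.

A/A₀ = 18.6/882 ≈ 0.021088.
n = log₂(47.419) ≈ 5.5674 half-lives elapsed in 9.57 hours.
t½ = 9.57/5.5674 ≈ 1.7189 hours.

1.72 hours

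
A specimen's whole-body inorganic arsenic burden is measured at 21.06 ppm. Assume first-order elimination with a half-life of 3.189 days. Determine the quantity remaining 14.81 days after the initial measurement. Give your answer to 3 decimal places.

0.842 ppm

Number of half-lives: n = 14.81/3.189 ≈ 4.6441.
Remaining = 21.06 × (1/2)^4.6441 = 21.06 × 0.039994 ≈ 0.84226 ppm.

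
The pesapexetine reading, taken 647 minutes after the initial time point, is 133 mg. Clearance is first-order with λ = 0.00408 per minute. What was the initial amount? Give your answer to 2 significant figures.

1900 mg

t½ = ln 2 / λ = 0.69315 / 0.00408 ≈ 169.89 minutes.
Number of half-lives elapsed: n = 647/169.89 ≈ 3.8084.
A₀ = A × 2^n = 133 × 2^3.8084 = 133 × 14.01 ≈ 1863.3 mg.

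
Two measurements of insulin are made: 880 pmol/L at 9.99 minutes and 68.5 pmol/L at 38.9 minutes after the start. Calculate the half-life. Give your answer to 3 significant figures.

7.85 minutes

Over Δt = 38.9 − 9.99 = 28.91 minutes, the level fell by a factor of 880/68.5 ≈ 12.847.
n = log₂(12.847) ≈ 3.6833 half-lives, so t½ = 28.91/3.6833 ≈ 7.8489 minutes.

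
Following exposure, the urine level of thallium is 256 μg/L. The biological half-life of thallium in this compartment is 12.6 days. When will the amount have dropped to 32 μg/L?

37.8 days

32/256 = 1/8, so 3 half-lives have elapsed.
t = 3 × 12.6 = 37.8 days.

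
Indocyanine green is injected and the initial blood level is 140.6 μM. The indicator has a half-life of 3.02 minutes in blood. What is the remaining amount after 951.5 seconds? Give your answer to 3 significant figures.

Convert the elapsed time: 951.5 seconds = 15.8583 minutes.
Number of half-lives: n = 15.8583/3.02 ≈ 5.2511.
Remaining = 140.6 × (1/2)^5.2511 = 140.6 × 0.026258 ≈ 3.6919 μM.

3.69 μM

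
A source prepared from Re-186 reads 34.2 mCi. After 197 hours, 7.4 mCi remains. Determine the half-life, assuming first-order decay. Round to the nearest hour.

89 hours

A/A₀ = 7.4/34.2 ≈ 0.21637.
n = log₂(4.6216) ≈ 2.2084 half-lives elapsed in 197 hours.
t½ = 197/2.2084 ≈ 89.205 hours.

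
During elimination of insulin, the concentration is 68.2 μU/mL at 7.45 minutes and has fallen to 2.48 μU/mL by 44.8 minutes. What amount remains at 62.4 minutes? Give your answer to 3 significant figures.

0.520 μU/mL

Over Δt = 44.8 − 7.45 = 37.35 minutes, the level fell by a factor of 68.2/2.48 ≈ 27.5.
n = log₂(27.5) ≈ 4.7814 half-lives, so t½ = 37.35/4.7814 ≈ 7.8116 minutes.
From t = 44.8 to t = 62.4: 2.48 × (1/2)^((62.4−44.8)/7.8116) ≈ 0.52025 μU/mL.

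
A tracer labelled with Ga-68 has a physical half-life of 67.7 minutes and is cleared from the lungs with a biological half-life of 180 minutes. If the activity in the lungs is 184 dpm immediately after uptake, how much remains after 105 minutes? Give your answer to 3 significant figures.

41.9 dpm

1/t_eff = 1/t_phys + 1/t_biol = 1/67.7 + 1/180 = 0.020327 per minute.
t_eff = 67.7 × 180 / (67.7 + 180) ≈ 49.197 minutes.
Remaining = 184 × (1/2)^(105/49.197) = 184 × (1/2)^2.1343 ≈ 41.911 dpm.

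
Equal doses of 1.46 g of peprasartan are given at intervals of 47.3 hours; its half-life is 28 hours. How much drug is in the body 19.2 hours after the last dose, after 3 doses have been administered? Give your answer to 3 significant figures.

The 3 doses were given 113.8, 66.5, 19.2 hours ago.
Total = 1.46·(1/2)^(113.8/28) + 1.46·(1/2)^(66.5/28) + 1.46·(1/2)^(19.2/28)
      = 0.087273 + 0.28145 + 0.90768 ≈ 1.2764 g.

1.28 g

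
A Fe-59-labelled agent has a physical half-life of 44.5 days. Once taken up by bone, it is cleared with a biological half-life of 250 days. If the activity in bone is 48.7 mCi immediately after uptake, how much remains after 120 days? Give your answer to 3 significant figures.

5.39 mCi

1/t_eff = 1/t_phys + 1/t_biol = 1/44.5 + 1/250 = 0.026472 per day.
t_eff = 44.5 × 250 / (44.5 + 250) ≈ 37.776 days.
Remaining = 48.7 × (1/2)^(120/37.776) = 48.7 × (1/2)^3.1766 ≈ 5.386 mCi.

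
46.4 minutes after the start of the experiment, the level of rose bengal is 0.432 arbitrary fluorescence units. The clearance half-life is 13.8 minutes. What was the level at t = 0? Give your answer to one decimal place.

4.4 arbitrary fluorescence units

Number of half-lives elapsed: n = 46.4/13.8 ≈ 3.3623.
A₀ = A × 2^n = 0.432 × 2^3.3623 = 0.432 × 10.284 ≈ 4.4427 arbitrary fluorescence units.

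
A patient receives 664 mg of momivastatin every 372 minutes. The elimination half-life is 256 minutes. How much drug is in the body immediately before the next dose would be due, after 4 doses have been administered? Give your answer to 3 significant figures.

375 mg

The 4 doses were given 1488, 1116, 744, 372 minutes ago.
Total = 664·(1/2)^(1488/256) + 664·(1/2)^(1116/256) + 664·(1/2)^(744/256) + 664·(1/2)^(372/256)
      = 11.815 + 32.349 + 88.573 + 242.51 ≈ 375.25 mg.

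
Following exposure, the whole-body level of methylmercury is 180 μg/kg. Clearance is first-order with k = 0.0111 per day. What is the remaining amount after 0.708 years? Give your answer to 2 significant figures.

t½ = ln 2 / k = 0.69315 / 0.0111 ≈ 62.446 days.
Convert the elapsed time: 0.708 years = 258.42 days.
Number of half-lives: n = 258.42/62.446 ≈ 4.1383.
Remaining = 180 × (1/2)^4.1383 = 180 × 0.056786 ≈ 10.222 μg/kg.

10 μg/kg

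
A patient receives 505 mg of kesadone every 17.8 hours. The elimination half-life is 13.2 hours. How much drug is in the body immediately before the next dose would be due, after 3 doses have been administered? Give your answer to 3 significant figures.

307 mg

The 3 doses were given 53.4, 35.6, 17.8 hours ago.
Total = 505·(1/2)^(53.4/13.2) + 505·(1/2)^(35.6/13.2) + 505·(1/2)^(17.8/13.2)
      = 30.584 + 77.879 + 198.32 ≈ 306.78 mg.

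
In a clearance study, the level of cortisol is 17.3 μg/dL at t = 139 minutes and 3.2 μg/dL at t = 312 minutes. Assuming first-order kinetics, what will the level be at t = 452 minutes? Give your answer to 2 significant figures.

0.82 μg/dL

Over Δt = 312 − 139 = 173 minutes, the level fell by a factor of 17.3/3.2 ≈ 5.4062.
n = log₂(5.4062) ≈ 2.4346 half-lives, so t½ = 173/2.4346 ≈ 71.058 minutes.
From t = 312 to t = 452: 3.2 × (1/2)^((452−312)/71.058) ≈ 0.81669 μg/dL.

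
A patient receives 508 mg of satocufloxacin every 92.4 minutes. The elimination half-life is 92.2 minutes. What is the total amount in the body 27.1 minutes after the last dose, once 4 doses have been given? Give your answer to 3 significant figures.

776 mg

The 4 doses were given 304.3, 211.9, 119.5, 27.1 minutes ago.
Total = 508·(1/2)^(304.3/92.2) + 508·(1/2)^(211.9/92.2) + 508·(1/2)^(119.5/92.2) + 508·(1/2)^(27.1/92.2)
      = 51.563 + 103.28 + 206.87 + 414.37 ≈ 776.08 mg.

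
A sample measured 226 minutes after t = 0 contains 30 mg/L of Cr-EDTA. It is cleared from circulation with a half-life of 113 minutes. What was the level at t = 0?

120 mg/L

Number of half-lives elapsed: n = 226/113 ≈ 2.
A₀ = A × 2^n = 30 × 2^2 = 30 × 4 ≈ 120 mg/L.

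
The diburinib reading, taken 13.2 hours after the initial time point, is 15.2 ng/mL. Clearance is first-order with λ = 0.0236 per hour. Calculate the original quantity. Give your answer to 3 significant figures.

20.8 ng/mL

t½ = ln 2 / λ = 0.69315 / 0.0236 ≈ 29.371 hours.
Number of half-lives elapsed: n = 13.2/29.371 ≈ 0.44943.
A₀ = A × 2^n = 15.2 × 2^0.44943 = 15.2 × 1.3655 ≈ 20.756 ng/mL.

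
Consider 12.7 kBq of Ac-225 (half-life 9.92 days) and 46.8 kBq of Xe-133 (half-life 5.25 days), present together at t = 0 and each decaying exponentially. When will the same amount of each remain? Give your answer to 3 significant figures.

21.0 days

Set 12.7·(1/2)^(t/9.92) = 46.8·(1/2)^(t/5.25).
Taking log₂: log₂(12.7/46.8) = t·(1/9.92 − 1/5.25).
log₂(0.27137) = -1.8817; 1/9.92 − 1/5.25 = -0.08967.
t = -1.8817 / -0.08967 ≈ 20.985 days.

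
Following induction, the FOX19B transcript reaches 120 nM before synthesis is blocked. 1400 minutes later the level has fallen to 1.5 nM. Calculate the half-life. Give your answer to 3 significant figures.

A/A₀ = 1.5/120 ≈ 0.0125.
n = log₂(80) ≈ 6.3219 half-lives elapsed in 1400 minutes.
t½ = 1400/6.3219 ≈ 221.45 minutes.

221 minutes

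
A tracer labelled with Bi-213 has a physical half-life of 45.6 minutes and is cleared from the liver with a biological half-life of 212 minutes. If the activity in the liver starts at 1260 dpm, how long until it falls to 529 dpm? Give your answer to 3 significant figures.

47.0 minutes

1/t_eff = 1/t_phys + 1/t_biol = 1/45.6 + 1/212 = 0.026647 per minute.
t_eff = 45.6 × 212 / (45.6 + 212) ≈ 37.528 minutes.
n = log₂(1260/529) ≈ 1.2521; t = 1.2521 × 37.528 ≈ 46.988 minutes.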